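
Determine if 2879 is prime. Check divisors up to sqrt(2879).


Check divisors up to sqrt(2879) = 53.6563
No divisors found.
2879 is prime.

Yes, 2879 is prime


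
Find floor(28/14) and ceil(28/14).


28/14 = 2.0000
floor = 2
ceil = 2

floor = 2, ceil = 2


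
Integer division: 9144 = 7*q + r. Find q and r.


9144 = 7 * 1306 + 2
Check: 9142 + 2 = 9144

q = 1306, r = 2


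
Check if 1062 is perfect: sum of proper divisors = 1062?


Proper divisors of 1062: 1, 2, 3, 6, 9, 18, 59, 118, 177, 354, 531
Sum = 1 + 2 + 3 + 6 + 9 + 18 + 59 + 118 + 177 + 354 + 531 = 1278

No, 1062 is not perfect (1278 ≠ 1062)


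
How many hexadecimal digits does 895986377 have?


895986377 in base 16 = 3567AAC9
Number of digits = 8

8 digits (base 16)


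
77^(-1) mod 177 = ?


Use the extended Euclidean algorithm on (177, 77); each row r = 177*s + 77*t:
r=177, s=1, t=0
r=77, s=0, t=1
q=2: r=23, s=1, t=-2   [177*(1) + 77*(-2) = 23]
q=3: r=8, s=-3, t=7   [177*(-3) + 77*(7) = 8]
q=2: r=7, s=7, t=-16   [177*(7) + 77*(-16) = 7]
q=1: r=1, s=-10, t=23   [177*(-10) + 77*(23) = 1]
q=7: r=0, s=77, t=-177   [177*(77) + 77*(-177) = 0]
GCD = 1 with t = 23, so 77*(23) ≡ 1 (mod 177)
Inverse = 23 mod 177 = 23
Check: 77 * 23 = 1771 ≡ 1 (mod 177)

77^(-1) ≡ 23 (mod 177)


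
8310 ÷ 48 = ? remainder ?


8310 = 48 * 173 + 6
Check: 8304 + 6 = 8310

q = 173, r = 6


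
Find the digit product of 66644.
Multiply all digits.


6 × 6 × 6 × 4 × 4 = 3456


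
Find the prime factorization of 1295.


1295 / 5 = 259
259 / 7 = 37
37 / 37 = 1
1295 = 5 × 7 × 37


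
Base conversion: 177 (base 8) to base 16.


177 (base 8) = 127 (decimal)
127 (decimal) = 7F (base 16)


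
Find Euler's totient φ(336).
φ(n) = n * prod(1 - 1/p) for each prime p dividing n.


336 = 2^4 × 3 × 7
Prime factors: 2, 3, 7
φ(336) = 336 × (1-1/2) × (1-1/3) × (1-1/7)
= 336 × 1/2 × 2/3 × 6/7 = 96

φ(336) = 96


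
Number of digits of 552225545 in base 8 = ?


552225545 in base 8 = 4072445411
Number of digits = 10

10 digits (base 8)


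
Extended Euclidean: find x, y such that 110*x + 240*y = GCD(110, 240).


Tabular extended Euclidean (each row: r = 110*s + 240*t):
r=110, s=1, t=0
r=240, s=0, t=1
q=0: r=110, s=1, t=0   [110*(1) + 240*(0) = 110]
q=2: r=20, s=-2, t=1   [110*(-2) + 240*(1) = 20]
q=5: r=10, s=11, t=-5   [110*(11) + 240*(-5) = 10]
q=2: r=0, s=-24, t=11   [110*(-24) + 240*(11) = 0]
GCD = 10; from the row with r=10: x=11, y=-5
Check: 110*(11) + 240*(-5) = 1210 - 1200 = 10

GCD = 10, x = 11, y = -5


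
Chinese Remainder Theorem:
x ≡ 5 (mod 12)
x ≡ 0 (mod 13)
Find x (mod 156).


M = 12*13 = 156
M1 = M/12 = 13, M2 = M/13 = 12
M1^(-1) mod 12 = 1, M2^(-1) mod 13 = 12
x = 5*13*1 + 0*12*12 = 65
65 mod 156 = 65
Check: 65 mod 12 = 5 ✓, 65 mod 13 = 0 ✓

x ≡ 65 (mod 156)


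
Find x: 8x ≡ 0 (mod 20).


GCD(8, 20) = 4 divides 0
Divide: 2x ≡ 0 (mod 5)
x ≡ 0 (mod 5)


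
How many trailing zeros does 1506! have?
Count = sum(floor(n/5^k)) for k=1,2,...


floor(1506/5) = 301
floor(1506/25) = 60
floor(1506/125) = 12
floor(1506/625) = 2
Total = 375

375 trailing zeros


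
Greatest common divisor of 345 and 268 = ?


345 = 1 * 268 + 77
268 = 3 * 77 + 37
77 = 2 * 37 + 3
37 = 12 * 3 + 1
3 = 3 * 1 + 0
GCD = 1


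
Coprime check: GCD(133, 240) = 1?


Euclidean algorithm:
240 = 1 * 133 + 107
133 = 1 * 107 + 26
107 = 4 * 26 + 3
26 = 8 * 3 + 2
3 = 1 * 2 + 1
2 = 2 * 1 + 0
GCD(133, 240) = 1

Yes, coprime (GCD = 1)


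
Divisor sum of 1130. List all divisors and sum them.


Divisors of 1130: 1, 2, 5, 10, 113, 226, 565, 1130
Sum = 1 + 2 + 5 + 10 + 113 + 226 + 565 + 1130 = 2052

σ(1130) = 2052


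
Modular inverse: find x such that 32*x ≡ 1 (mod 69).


Use the extended Euclidean algorithm on (69, 32); each row r = 69*s + 32*t:
r=69, s=1, t=0
r=32, s=0, t=1
q=2: r=5, s=1, t=-2   [69*(1) + 32*(-2) = 5]
q=6: r=2, s=-6, t=13   [69*(-6) + 32*(13) = 2]
q=2: r=1, s=13, t=-28   [69*(13) + 32*(-28) = 1]
q=2: r=0, s=-32, t=69   [69*(-32) + 32*(69) = 0]
GCD = 1 with t = -28, so 32*(-28) ≡ 1 (mod 69)
Inverse = -28 mod 69 = 41
Check: 32 * 41 = 1312 ≡ 1 (mod 69)

32^(-1) ≡ 41 (mod 69)


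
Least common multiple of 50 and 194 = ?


GCD(50, 194) = 2
LCM = 50*194/2 = 9700/2 = 4850

LCM = 4850


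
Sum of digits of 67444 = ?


6 + 7 + 4 + 4 + 4 = 25


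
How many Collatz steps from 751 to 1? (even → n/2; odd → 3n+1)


751 → 2254 → 1127 → 3382 → 1691 → 5074 → 2537 → 7612 → 3806 → 1903 → 5710 → 2855 → 8566 → 4283 → 12850 → 6425 → 19276 → 9638 → 4819 → 14458 → 7229 → 21688 → 10844 → 5422 → 2711 → 8134 → 4067 → 12202 → 6101 → 18304 → 9152 → 4576 → 2288 → 1144 → 572 → 286 → 143 → 430 → 215 → 646 → 323 → 970 → 485 → 1456 → 728 → 364 → 182 → 91 → 274 → 137 → 412 → 206 → 103 → 310 → 155 → 466 → 233 → 700 → 350 → 175 → 526 → 263 → 790 → 395 → 1186 → 593 → 1780 → 890 → 445 → 1336 → 668 → 334 → 167 → 502 → 251 → 754 → 377 → 1132 → 566 → 283 → 850 → 425 → 1276 → 638 → 319 → 958 → 479 → 1438 → 719 → 2158 → 1079 → 3238 → 1619 → 4858 → 2429 → 7288 → 3644 → 1822 → 911 → 2734 → 1367 → 4102 → 2051 → 6154 → 3077 → 9232 → 4616 → 2308 → 1154 → 577 → 1732 → 866 → 433 → 1300 → 650 → 325 → 976 → 488 → 244 → 122 → 61 → 184 → 92 → 46 → 23 → 70 → 35 → 106 → 53 → 160 → 80 → 40 → 20 → 10 → 5 → 16 → 8 → 4 → 2 → 1
Total steps = 139

139 steps


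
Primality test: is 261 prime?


261 / 3 = 87 (exact division)
261 is NOT prime.

No, 261 is not prime


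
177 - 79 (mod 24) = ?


177 - 79 = 98
98 mod 24 = 2


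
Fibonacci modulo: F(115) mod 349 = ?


F(k) mod 349 for k=1..115:
1, 1, 2, 3, 5, 8, 13, 21, 34, 55, 89, 144, 233, 28, 261, 289, 201, 141, 342, 134, 127, 261, 39, 300, 339, 290, 280, 221, 152, 24, 176, 200, 27, 227, 254, 132, 37, 169, 206, 26, 232, 258, 141, 50, 191, 241, 83, 324, 58, 33, 91, 124, 215, 339, 205, 195, 51, 246, 297, 194, 142, 336, 129, 116, 245, 12, 257, 269, 177, 97, 274, 22, 296, 318, 265, 234, 150, 35, 185, 220, 56, 276, 332, 259, 242, 152, 45, 197, 242, 90, 332, 73, 56, 129, 185, 314, 150, 115, 265, 31, 296, 327, 274, 252, 177, 80, 257, 337, 245, 233, 129, 13, 142, 155, 297
F(115) mod 349 = 297


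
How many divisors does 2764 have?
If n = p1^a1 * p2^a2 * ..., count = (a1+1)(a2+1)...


2764 = 2^2 × 691^1
d(2764) = (2+1) × (1+1) = 6

6 divisors


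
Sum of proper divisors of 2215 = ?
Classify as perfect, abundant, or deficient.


Proper divisors: 1, 5, 443
Sum = 1 + 5 + 443 = 449
449 < 2215 → deficient

s(2215) = 449 (deficient)


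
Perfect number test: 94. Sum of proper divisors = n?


Proper divisors of 94: 1, 2, 47
Sum = 1 + 2 + 47 = 50

No, 94 is not perfect (50 ≠ 94)


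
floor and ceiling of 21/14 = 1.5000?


21/14 = 1.5000
floor = 1
ceil = 2

floor = 1, ceil = 2


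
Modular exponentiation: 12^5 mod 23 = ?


12^1 mod 23 = 12
12^2 mod 23 = 6
12^3 mod 23 = 3
12^4 mod 23 = 13
12^5 mod 23 = 18


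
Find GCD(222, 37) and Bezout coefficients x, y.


Tabular extended Euclidean (each row: r = 222*s + 37*t):
r=222, s=1, t=0
r=37, s=0, t=1
q=6: r=0, s=1, t=-6   [222*(1) + 37*(-6) = 0]
GCD = 37; from the row with r=37: x=0, y=1
Check: 222*(0) + 37*(1) = 0 + 37 = 37

GCD = 37, x = 0, y = 1


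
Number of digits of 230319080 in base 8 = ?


230319080 in base 8 = 1556461750
Number of digits = 10

10 digits (base 8)


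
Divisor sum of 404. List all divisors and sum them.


Divisors of 404: 1, 2, 4, 101, 202, 404
Sum = 1 + 2 + 4 + 101 + 202 + 404 = 714

σ(404) = 714


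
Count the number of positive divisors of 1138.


1138 = 2^1 × 569^1
d(1138) = (1+1) × (1+1) = 4

4 divisors


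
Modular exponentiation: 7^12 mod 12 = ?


7^1 mod 12 = 7
7^2 mod 12 = 1
7^3 mod 12 = 7
7^4 mod 12 = 1
7^5 mod 12 = 7
7^6 mod 12 = 1
7^7 mod 12 = 7
7^8 mod 12 = 1
7^9 mod 12 = 7
7^10 mod 12 = 1
7^11 mod 12 = 7
7^12 mod 12 = 1


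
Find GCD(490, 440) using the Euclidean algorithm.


490 = 1 * 440 + 50
440 = 8 * 50 + 40
50 = 1 * 40 + 10
40 = 4 * 10 + 0
GCD = 10


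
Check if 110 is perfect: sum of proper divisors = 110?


Proper divisors of 110: 1, 2, 5, 10, 11, 22, 55
Sum = 1 + 2 + 5 + 10 + 11 + 22 + 55 = 106

No, 110 is not perfect (106 ≠ 110)


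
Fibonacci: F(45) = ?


Sequence: 1, 1, 2, 3, 5, 8, 13, 21, 34, 55, 89, 144, 233, 377, 610, 987, 1597, 2584, 4181, 6765, 10946, 17711, 28657, 46368, 75025, 121393, 196418, 317811, 514229, 832040, 1346269, 2178309, 3524578, 5702887, 9227465, 14930352, 24157817, 39088169, 63245986, 102334155, 165580141, 267914296, 433494437, 701408733, 1134903170
F(45) = 1134903170


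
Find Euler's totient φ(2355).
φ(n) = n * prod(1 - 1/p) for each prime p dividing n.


2355 = 3 × 5 × 157
Prime factors: 3, 5, 157
φ(2355) = 2355 × (1-1/3) × (1-1/5) × (1-1/157)
= 2355 × 2/3 × 4/5 × 156/157 = 1248

φ(2355) = 1248


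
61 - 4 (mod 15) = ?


61 - 4 = 57
57 mod 15 = 12


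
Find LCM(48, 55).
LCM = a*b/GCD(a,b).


GCD(48, 55) = 1
LCM = 48*55/1 = 2640/1 = 2640

LCM = 2640


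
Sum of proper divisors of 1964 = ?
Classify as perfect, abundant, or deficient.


Proper divisors: 1, 2, 4, 491, 982
Sum = 1 + 2 + 4 + 491 + 982 = 1480
1480 < 1964 → deficient

s(1964) = 1480 (deficient)


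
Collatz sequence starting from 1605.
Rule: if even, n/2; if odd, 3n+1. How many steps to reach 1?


1605 → 4816 → 2408 → 1204 → 602 → 301 → 904 → 452 → 226 → 113 → 340 → 170 → 85 → 256 → 128 → 64 → 32 → 16 → 8 → 4 → 2 → 1
Total steps = 21

21 steps


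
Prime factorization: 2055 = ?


2055 / 3 = 685
685 / 5 = 137
137 / 137 = 1
2055 = 3 × 5 × 137


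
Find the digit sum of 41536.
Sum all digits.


4 + 1 + 5 + 3 + 6 = 19


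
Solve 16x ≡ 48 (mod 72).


GCD(16, 72) = 8 divides 48
Divide: 2x ≡ 6 (mod 9)
x ≡ 3 (mod 9)


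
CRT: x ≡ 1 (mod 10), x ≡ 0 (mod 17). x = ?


M = 10*17 = 170
M1 = M/10 = 17, M2 = M/17 = 10
M1^(-1) mod 10 = 3, M2^(-1) mod 17 = 12
x = 1*17*3 + 0*10*12 = 51
51 mod 170 = 51
Check: 51 mod 10 = 1 ✓, 51 mod 17 = 0 ✓

x ≡ 51 (mod 170)


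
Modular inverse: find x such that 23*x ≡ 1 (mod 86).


Use the extended Euclidean algorithm on (86, 23); each row r = 86*s + 23*t:
r=86, s=1, t=0
r=23, s=0, t=1
q=3: r=17, s=1, t=-3   [86*(1) + 23*(-3) = 17]
q=1: r=6, s=-1, t=4   [86*(-1) + 23*(4) = 6]
q=2: r=5, s=3, t=-11   [86*(3) + 23*(-11) = 5]
q=1: r=1, s=-4, t=15   [86*(-4) + 23*(15) = 1]
q=5: r=0, s=23, t=-86   [86*(23) + 23*(-86) = 0]
GCD = 1 with t = 15, so 23*(15) ≡ 1 (mod 86)
Inverse = 15 mod 86 = 15
Check: 23 * 15 = 345 ≡ 1 (mod 86)

23^(-1) ≡ 15 (mod 86)


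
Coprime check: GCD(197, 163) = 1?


Euclidean algorithm:
197 = 1 * 163 + 34
163 = 4 * 34 + 27
34 = 1 * 27 + 7
27 = 3 * 7 + 6
7 = 1 * 6 + 1
6 = 6 * 1 + 0
GCD(197, 163) = 1

Yes, coprime (GCD = 1)


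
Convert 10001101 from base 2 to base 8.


10001101 (base 2) = 141 (decimal)
141 (decimal) = 215 (base 8)


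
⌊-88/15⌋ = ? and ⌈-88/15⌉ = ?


-88/15 = -5.8667
floor = -6
ceil = -5

floor = -6, ceil = -5


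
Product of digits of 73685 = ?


7 × 3 × 6 × 8 × 5 = 5040


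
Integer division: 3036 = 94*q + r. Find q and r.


3036 = 94 * 32 + 28
Check: 3008 + 28 = 3036

q = 32, r = 28


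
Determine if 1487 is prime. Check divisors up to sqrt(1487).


Check divisors up to sqrt(1487) = 38.5616
No divisors found.
1487 is prime.

Yes, 1487 is prime


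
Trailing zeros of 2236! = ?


floor(2236/5) = 447
floor(2236/25) = 89
floor(2236/125) = 17
floor(2236/625) = 3
Total = 556

556 trailing zeros


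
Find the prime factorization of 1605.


1605 / 3 = 535
535 / 5 = 107
107 / 107 = 1
1605 = 3 × 5 × 107


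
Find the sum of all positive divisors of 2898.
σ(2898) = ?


Divisors of 2898: 1, 2, 3, 6, 7, 9, 14, 18, 21, 23, 42, 46, 63, 69, 126, 138, 161, 207, 322, 414, 483, 966, 1449, 2898
Sum = 1 + 2 + 3 + 6 + 7 + 9 + 14 + 18 + 21 + 23 + 42 + 46 + 63 + 69 + 126 + 138 + 161 + 207 + 322 + 414 + 483 + 966 + 1449 + 2898 = 7488

σ(2898) = 7488


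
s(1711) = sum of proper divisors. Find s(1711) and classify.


Proper divisors: 1, 29, 59
Sum = 1 + 29 + 59 = 89
89 < 1711 → deficient

s(1711) = 89 (deficient)


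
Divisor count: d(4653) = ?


4653 = 3^2 × 11^1 × 47^1
d(4653) = (2+1) × (1+1) × (1+1) = 12

12 divisors


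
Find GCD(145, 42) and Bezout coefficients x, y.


Tabular extended Euclidean (each row: r = 145*s + 42*t):
r=145, s=1, t=0
r=42, s=0, t=1
q=3: r=19, s=1, t=-3   [145*(1) + 42*(-3) = 19]
q=2: r=4, s=-2, t=7   [145*(-2) + 42*(7) = 4]
q=4: r=3, s=9, t=-31   [145*(9) + 42*(-31) = 3]
q=1: r=1, s=-11, t=38   [145*(-11) + 42*(38) = 1]
q=3: r=0, s=42, t=-145   [145*(42) + 42*(-145) = 0]
GCD = 1; from the row with r=1: x=-11, y=38
Check: 145*(-11) + 42*(38) = -1595 + 1596 = 1

GCD = 1, x = -11, y = 38


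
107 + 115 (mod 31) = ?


107 + 115 = 222
222 mod 31 = 5


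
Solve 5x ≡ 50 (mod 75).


GCD(5, 75) = 5 divides 50
Divide: 1x ≡ 10 (mod 15)
x ≡ 10 (mod 15)


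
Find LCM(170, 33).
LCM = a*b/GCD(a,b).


GCD(170, 33) = 1
LCM = 170*33/1 = 5610/1 = 5610

LCM = 5610


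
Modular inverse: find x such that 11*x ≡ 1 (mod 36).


Use the extended Euclidean algorithm on (36, 11); each row r = 36*s + 11*t:
r=36, s=1, t=0
r=11, s=0, t=1
q=3: r=3, s=1, t=-3   [36*(1) + 11*(-3) = 3]
q=3: r=2, s=-3, t=10   [36*(-3) + 11*(10) = 2]
q=1: r=1, s=4, t=-13   [36*(4) + 11*(-13) = 1]
q=2: r=0, s=-11, t=36   [36*(-11) + 11*(36) = 0]
GCD = 1 with t = -13, so 11*(-13) ≡ 1 (mod 36)
Inverse = -13 mod 36 = 23
Check: 11 * 23 = 253 ≡ 1 (mod 36)

11^(-1) ≡ 23 (mod 36)


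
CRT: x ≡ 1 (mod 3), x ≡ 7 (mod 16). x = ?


M = 3*16 = 48
M1 = M/3 = 16, M2 = M/16 = 3
M1^(-1) mod 3 = 1, M2^(-1) mod 16 = 11
x = 1*16*1 + 7*3*11 = 247
247 mod 48 = 7
Check: 7 mod 3 = 1 ✓, 7 mod 16 = 7 ✓

x ≡ 7 (mod 48)


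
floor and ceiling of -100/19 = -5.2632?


-100/19 = -5.2632
floor = -6
ceil = -5

floor = -6, ceil = -5


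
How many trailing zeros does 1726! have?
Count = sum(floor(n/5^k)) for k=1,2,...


floor(1726/5) = 345
floor(1726/25) = 69
floor(1726/125) = 13
floor(1726/625) = 2
Total = 429

429 trailing zeros


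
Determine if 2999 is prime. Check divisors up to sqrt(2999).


Check divisors up to sqrt(2999) = 54.7631
No divisors found.
2999 is prime.

Yes, 2999 is prime


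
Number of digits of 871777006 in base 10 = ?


871777006 has 9 digits in base 10
floor(log10(871777006)) + 1 = floor(8.9404) + 1 = 9

9 digits (base 10)


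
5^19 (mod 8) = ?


5^1 mod 8 = 5
5^2 mod 8 = 1
5^3 mod 8 = 5
5^4 mod 8 = 1
5^5 mod 8 = 5
5^6 mod 8 = 1
5^7 mod 8 = 5
5^8 mod 8 = 1
5^9 mod 8 = 5
5^10 mod 8 = 1
5^11 mod 8 = 5
5^12 mod 8 = 1
5^13 mod 8 = 5
5^14 mod 8 = 1
5^15 mod 8 = 5
5^16 mod 8 = 1
5^17 mod 8 = 5
5^18 mod 8 = 1
5^19 mod 8 = 5


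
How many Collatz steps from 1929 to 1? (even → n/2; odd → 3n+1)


1929 → 5788 → 2894 → 1447 → 4342 → 2171 → 6514 → 3257 → 9772 → 4886 → 2443 → 7330 → 3665 → 10996 → 5498 → 2749 → 8248 → 4124 → 2062 → 1031 → 3094 → 1547 → 4642 → 2321 → 6964 → 3482 → 1741 → 5224 → 2612 → 1306 → 653 → 1960 → 980 → 490 → 245 → 736 → 368 → 184 → 92 → 46 → 23 → 70 → 35 → 106 → 53 → 160 → 80 → 40 → 20 → 10 → 5 → 16 → 8 → 4 → 2 → 1
Total steps = 55

55 steps


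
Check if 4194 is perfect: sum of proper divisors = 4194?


Proper divisors of 4194: 1, 2, 3, 6, 9, 18, 233, 466, 699, 1398, 2097
Sum = 1 + 2 + 3 + 6 + 9 + 18 + 233 + 466 + 699 + 1398 + 2097 = 4932

No, 4194 is not perfect (4932 ≠ 4194)


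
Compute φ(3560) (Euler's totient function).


3560 = 2^3 × 5 × 89
Prime factors: 2, 5, 89
φ(3560) = 3560 × (1-1/2) × (1-1/5) × (1-1/89)
= 3560 × 1/2 × 4/5 × 88/89 = 1408

φ(3560) = 1408


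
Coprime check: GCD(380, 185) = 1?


Euclidean algorithm:
380 = 2 * 185 + 10
185 = 18 * 10 + 5
10 = 2 * 5 + 0
GCD(380, 185) = 5

No, not coprime (GCD = 5)


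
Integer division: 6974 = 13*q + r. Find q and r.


6974 = 13 * 536 + 6
Check: 6968 + 6 = 6974

q = 536, r = 6


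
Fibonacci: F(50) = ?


Sequence: 1, 1, 2, 3, 5, 8, 13, 21, 34, 55, 89, 144, 233, 377, 610, 987, 1597, 2584, 4181, 6765, 10946, 17711, 28657, 46368, 75025, 121393, 196418, 317811, 514229, 832040, 1346269, 2178309, 3524578, 5702887, 9227465, 14930352, 24157817, 39088169, 63245986, 102334155, 165580141, 267914296, 433494437, 701408733, 1134903170, 1836311903, 2971215073, 4807526976, 7778742049, 12586269025
F(50) = 12586269025


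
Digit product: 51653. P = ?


5 × 1 × 6 × 5 × 3 = 450


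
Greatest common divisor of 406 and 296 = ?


406 = 1 * 296 + 110
296 = 2 * 110 + 76
110 = 1 * 76 + 34
76 = 2 * 34 + 8
34 = 4 * 8 + 2
8 = 4 * 2 + 0
GCD = 2


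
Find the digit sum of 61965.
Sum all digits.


6 + 1 + 9 + 6 + 5 = 27


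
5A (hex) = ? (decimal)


5A (base 16) = 90 (decimal)
90 (decimal) = 90 (base 10)


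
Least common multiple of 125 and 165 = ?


GCD(125, 165) = 5
LCM = 125*165/5 = 20625/5 = 4125

LCM = 4125


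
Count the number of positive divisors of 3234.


3234 = 2^1 × 3^1 × 7^2 × 11^1
d(3234) = (1+1) × (1+1) × (2+1) × (1+1) = 24

24 divisors


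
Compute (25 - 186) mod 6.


25 - 186 = -161
-161 mod 6 = 1


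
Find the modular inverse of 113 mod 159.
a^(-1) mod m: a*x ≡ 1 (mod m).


Use the extended Euclidean algorithm on (159, 113); each row r = 159*s + 113*t:
r=159, s=1, t=0
r=113, s=0, t=1
q=1: r=46, s=1, t=-1   [159*(1) + 113*(-1) = 46]
q=2: r=21, s=-2, t=3   [159*(-2) + 113*(3) = 21]
q=2: r=4, s=5, t=-7   [159*(5) + 113*(-7) = 4]
q=5: r=1, s=-27, t=38   [159*(-27) + 113*(38) = 1]
q=4: r=0, s=113, t=-159   [159*(113) + 113*(-159) = 0]
GCD = 1 with t = 38, so 113*(38) ≡ 1 (mod 159)
Inverse = 38 mod 159 = 38
Check: 113 * 38 = 4294 ≡ 1 (mod 159)

113^(-1) ≡ 38 (mod 159)


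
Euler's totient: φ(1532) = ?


1532 = 2^2 × 383
Prime factors: 2, 383
φ(1532) = 1532 × (1-1/2) × (1-1/383)
= 1532 × 1/2 × 382/383 = 764

φ(1532) = 764


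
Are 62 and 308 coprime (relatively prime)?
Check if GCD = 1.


Euclidean algorithm:
308 = 4 * 62 + 60
62 = 1 * 60 + 2
60 = 30 * 2 + 0
GCD(62, 308) = 2

No, not coprime (GCD = 2)


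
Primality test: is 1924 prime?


1924 / 2 = 962 (exact division)
1924 is NOT prime.

No, 1924 is not prime


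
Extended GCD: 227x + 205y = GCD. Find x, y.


Tabular extended Euclidean (each row: r = 227*s + 205*t):
r=227, s=1, t=0
r=205, s=0, t=1
q=1: r=22, s=1, t=-1   [227*(1) + 205*(-1) = 22]
q=9: r=7, s=-9, t=10   [227*(-9) + 205*(10) = 7]
q=3: r=1, s=28, t=-31   [227*(28) + 205*(-31) = 1]
q=7: r=0, s=-205, t=227   [227*(-205) + 205*(227) = 0]
GCD = 1; from the row with r=1: x=28, y=-31
Check: 227*(28) + 205*(-31) = 6356 - 6355 = 1

GCD = 1, x = 28, y = -31


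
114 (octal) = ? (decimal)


114 (base 8) = 76 (decimal)
76 (decimal) = 76 (base 10)


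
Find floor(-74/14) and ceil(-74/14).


-74/14 = -5.2857
floor = -6
ceil = -5

floor = -6, ceil = -5


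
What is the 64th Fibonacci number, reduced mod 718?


F(k) mod 718 for k=1..64:
1, 1, 2, 3, 5, 8, 13, 21, 34, 55, 89, 144, 233, 377, 610, 269, 161, 430, 591, 303, 176, 479, 655, 416, 353, 51, 404, 455, 141, 596, 19, 615, 634, 531, 447, 260, 707, 249, 238, 487, 7, 494, 501, 277, 60, 337, 397, 16, 413, 429, 124, 553, 677, 512, 471, 265, 18, 283, 301, 584, 167, 33, 200, 233
F(64) mod 718 = 233


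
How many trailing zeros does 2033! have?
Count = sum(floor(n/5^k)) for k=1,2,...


floor(2033/5) = 406
floor(2033/25) = 81
floor(2033/125) = 16
floor(2033/625) = 3
Total = 506

506 trailing zeros


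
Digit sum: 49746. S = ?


4 + 9 + 7 + 4 + 6 = 30


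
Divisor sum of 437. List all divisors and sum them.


Divisors of 437: 1, 19, 23, 437
Sum = 1 + 19 + 23 + 437 = 480

σ(437) = 480


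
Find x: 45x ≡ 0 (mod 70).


GCD(45, 70) = 5 divides 0
Divide: 9x ≡ 0 (mod 14)
x ≡ 0 (mod 14)


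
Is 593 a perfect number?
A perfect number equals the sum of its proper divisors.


Proper divisors of 593: 1
Sum = 1 = 1

No, 593 is not perfect (1 ≠ 593)


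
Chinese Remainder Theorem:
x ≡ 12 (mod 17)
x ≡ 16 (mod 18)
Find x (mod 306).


M = 17*18 = 306
M1 = M/17 = 18, M2 = M/18 = 17
M1^(-1) mod 17 = 1, M2^(-1) mod 18 = 17
x = 12*18*1 + 16*17*17 = 4840
4840 mod 306 = 250
Check: 250 mod 17 = 12 ✓, 250 mod 18 = 16 ✓

x ≡ 250 (mod 306)


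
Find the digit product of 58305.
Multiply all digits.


5 × 8 × 3 × 0 × 5 = 0


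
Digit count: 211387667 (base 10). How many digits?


211387667 has 9 digits in base 10
floor(log10(211387667)) + 1 = floor(8.3251) + 1 = 9

9 digits (base 10)


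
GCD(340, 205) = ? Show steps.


340 = 1 * 205 + 135
205 = 1 * 135 + 70
135 = 1 * 70 + 65
70 = 1 * 65 + 5
65 = 13 * 5 + 0
GCD = 5


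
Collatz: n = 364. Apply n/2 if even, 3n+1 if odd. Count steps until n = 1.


364 → 182 → 91 → 274 → 137 → 412 → 206 → 103 → 310 → 155 → 466 → 233 → 700 → 350 → 175 → 526 → 263 → 790 → 395 → 1186 → 593 → 1780 → 890 → 445 → 1336 → 668 → 334 → 167 → 502 → 251 → 754 → 377 → 1132 → 566 → 283 → 850 → 425 → 1276 → 638 → 319 → 958 → 479 → 1438 → 719 → 2158 → 1079 → 3238 → 1619 → 4858 → 2429 → 7288 → 3644 → 1822 → 911 → 2734 → 1367 → 4102 → 2051 → 6154 → 3077 → 9232 → 4616 → 2308 → 1154 → 577 → 1732 → 866 → 433 → 1300 → 650 → 325 → 976 → 488 → 244 → 122 → 61 → 184 → 92 → 46 → 23 → 70 → 35 → 106 → 53 → 160 → 80 → 40 → 20 → 10 → 5 → 16 → 8 → 4 → 2 → 1
Total steps = 94

94 steps


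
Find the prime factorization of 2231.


2231 / 23 = 97
97 / 97 = 1
2231 = 23 × 97


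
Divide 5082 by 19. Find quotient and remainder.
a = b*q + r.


5082 = 19 * 267 + 9
Check: 5073 + 9 = 5082

q = 267, r = 9


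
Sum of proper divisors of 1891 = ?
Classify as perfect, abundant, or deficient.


Proper divisors: 1, 31, 61
Sum = 1 + 31 + 61 = 93
93 < 1891 → deficient

s(1891) = 93 (deficient)


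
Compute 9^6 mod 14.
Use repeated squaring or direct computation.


9^1 mod 14 = 9
9^2 mod 14 = 11
9^3 mod 14 = 1
9^4 mod 14 = 9
9^5 mod 14 = 11
9^6 mod 14 = 1


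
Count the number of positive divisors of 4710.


4710 = 2^1 × 3^1 × 5^1 × 157^1
d(4710) = (1+1) × (1+1) × (1+1) × (1+1) = 16

16 divisors


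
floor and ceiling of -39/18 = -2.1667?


-39/18 = -2.1667
floor = -3
ceil = -2

floor = -3, ceil = -2


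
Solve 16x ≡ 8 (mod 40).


GCD(16, 40) = 8 divides 8
Divide: 2x ≡ 1 (mod 5)
x ≡ 3 (mod 5)


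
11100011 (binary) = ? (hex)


11100011 (base 2) = 227 (decimal)
227 (decimal) = E3 (base 16)


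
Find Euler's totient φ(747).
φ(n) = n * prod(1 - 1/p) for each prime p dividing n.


747 = 3^2 × 83
Prime factors: 3, 83
φ(747) = 747 × (1-1/3) × (1-1/83)
= 747 × 2/3 × 82/83 = 492

φ(747) = 492


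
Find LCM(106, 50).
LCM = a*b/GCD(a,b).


GCD(106, 50) = 2
LCM = 106*50/2 = 5300/2 = 2650

LCM = 2650


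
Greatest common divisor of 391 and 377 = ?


391 = 1 * 377 + 14
377 = 26 * 14 + 13
14 = 1 * 13 + 1
13 = 13 * 1 + 0
GCD = 1


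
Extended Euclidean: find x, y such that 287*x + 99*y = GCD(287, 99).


Tabular extended Euclidean (each row: r = 287*s + 99*t):
r=287, s=1, t=0
r=99, s=0, t=1
q=2: r=89, s=1, t=-2   [287*(1) + 99*(-2) = 89]
q=1: r=10, s=-1, t=3   [287*(-1) + 99*(3) = 10]
q=8: r=9, s=9, t=-26   [287*(9) + 99*(-26) = 9]
q=1: r=1, s=-10, t=29   [287*(-10) + 99*(29) = 1]
q=9: r=0, s=99, t=-287   [287*(99) + 99*(-287) = 0]
GCD = 1; from the row with r=1: x=-10, y=29
Check: 287*(-10) + 99*(29) = -2870 + 2871 = 1

GCD = 1, x = -10, y = 29


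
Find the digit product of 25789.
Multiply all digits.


2 × 5 × 7 × 8 × 9 = 5040


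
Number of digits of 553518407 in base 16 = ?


553518407 in base 16 = 20FE0547
Number of digits = 8

8 digits (base 16)


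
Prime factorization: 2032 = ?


2032 / 2 = 1016
1016 / 2 = 508
508 / 2 = 254
254 / 2 = 127
127 / 127 = 1
2032 = 2^4 × 127


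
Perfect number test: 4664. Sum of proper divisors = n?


Proper divisors of 4664: 1, 2, 4, 8, 11, 22, 44, 53, 88, 106, 212, 424, 583, 1166, 2332
Sum = 1 + 2 + 4 + 8 + 11 + 22 + 44 + 53 + 88 + 106 + 212 + 424 + 583 + 1166 + 2332 = 5056

No, 4664 is not perfect (5056 ≠ 4664)


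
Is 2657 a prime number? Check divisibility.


Check divisors up to sqrt(2657) = 51.5461
No divisors found.
2657 is prime.

Yes, 2657 is prime


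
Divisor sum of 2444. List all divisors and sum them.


Divisors of 2444: 1, 2, 4, 13, 26, 47, 52, 94, 188, 611, 1222, 2444
Sum = 1 + 2 + 4 + 13 + 26 + 47 + 52 + 94 + 188 + 611 + 1222 + 2444 = 4704

σ(2444) = 4704


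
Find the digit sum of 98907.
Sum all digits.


9 + 8 + 9 + 0 + 7 = 33


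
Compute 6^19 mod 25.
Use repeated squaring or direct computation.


6^1 mod 25 = 6
6^2 mod 25 = 11
6^3 mod 25 = 16
6^4 mod 25 = 21
6^5 mod 25 = 1
6^6 mod 25 = 6
6^7 mod 25 = 11
6^8 mod 25 = 16
6^9 mod 25 = 21
6^10 mod 25 = 1
6^11 mod 25 = 6
6^12 mod 25 = 11
6^13 mod 25 = 16
6^14 mod 25 = 21
6^15 mod 25 = 1
6^16 mod 25 = 6
6^17 mod 25 = 11
6^18 mod 25 = 16
6^19 mod 25 = 21


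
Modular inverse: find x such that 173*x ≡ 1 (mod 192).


Use the extended Euclidean algorithm on (192, 173); each row r = 192*s + 173*t:
r=192, s=1, t=0
r=173, s=0, t=1
q=1: r=19, s=1, t=-1   [192*(1) + 173*(-1) = 19]
q=9: r=2, s=-9, t=10   [192*(-9) + 173*(10) = 2]
q=9: r=1, s=82, t=-91   [192*(82) + 173*(-91) = 1]
q=2: r=0, s=-173, t=192   [192*(-173) + 173*(192) = 0]
GCD = 1 with t = -91, so 173*(-91) ≡ 1 (mod 192)
Inverse = -91 mod 192 = 101
Check: 173 * 101 = 17473 ≡ 1 (mod 192)

173^(-1) ≡ 101 (mod 192)


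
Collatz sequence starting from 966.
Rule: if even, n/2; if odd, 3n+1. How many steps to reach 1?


966 → 483 → 1450 → 725 → 2176 → 1088 → 544 → 272 → 136 → 68 → 34 → 17 → 52 → 26 → 13 → 40 → 20 → 10 → 5 → 16 → 8 → 4 → 2 → 1
Total steps = 23

23 steps


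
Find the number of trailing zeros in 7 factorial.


floor(7/5) = 1
Total = 1

1 trailing zeros


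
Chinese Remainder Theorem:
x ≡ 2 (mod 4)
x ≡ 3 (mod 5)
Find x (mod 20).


M = 4*5 = 20
M1 = M/4 = 5, M2 = M/5 = 4
M1^(-1) mod 4 = 1, M2^(-1) mod 5 = 4
x = 2*5*1 + 3*4*4 = 58
58 mod 20 = 18
Check: 18 mod 4 = 2 ✓, 18 mod 5 = 3 ✓

x ≡ 18 (mod 20)


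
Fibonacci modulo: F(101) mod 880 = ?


F(k) mod 880 for k=1..101:
1, 1, 2, 3, 5, 8, 13, 21, 34, 55, 89, 144, 233, 377, 610, 107, 717, 824, 661, 605, 386, 111, 497, 608, 225, 833, 178, 131, 309, 440, 749, 309, 178, 487, 665, 272, 57, 329, 386, 715, 221, 56, 277, 333, 610, 63, 673, 736, 529, 385, 34, 419, 453, 872, 445, 437, 2, 439, 441, 0, 441, 441, 2, 443, 445, 8, 453, 461, 34, 495, 529, 144, 673, 817, 610, 547, 277, 824, 221, 165, 386, 551, 57, 608, 665, 393, 178, 571, 749, 440, 309, 749, 178, 47, 225, 272, 497, 769, 386, 275, 661
F(101) mod 880 = 661


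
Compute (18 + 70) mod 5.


18 + 70 = 88
88 mod 5 = 3


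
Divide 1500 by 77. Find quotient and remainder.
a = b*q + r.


1500 = 77 * 19 + 37
Check: 1463 + 37 = 1500

q = 19, r = 37


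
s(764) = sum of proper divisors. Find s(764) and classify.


Proper divisors: 1, 2, 4, 191, 382
Sum = 1 + 2 + 4 + 191 + 382 = 580
580 < 764 → deficient

s(764) = 580 (deficient)


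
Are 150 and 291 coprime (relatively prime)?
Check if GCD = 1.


Euclidean algorithm:
291 = 1 * 150 + 141
150 = 1 * 141 + 9
141 = 15 * 9 + 6
9 = 1 * 6 + 3
6 = 2 * 3 + 0
GCD(150, 291) = 3

No, not coprime (GCD = 3)


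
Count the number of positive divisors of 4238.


4238 = 2^1 × 13^1 × 163^1
d(4238) = (1+1) × (1+1) × (1+1) = 8

8 divisors


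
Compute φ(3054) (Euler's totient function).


3054 = 2 × 3 × 509
Prime factors: 2, 3, 509
φ(3054) = 3054 × (1-1/2) × (1-1/3) × (1-1/509)
= 3054 × 1/2 × 2/3 × 508/509 = 1016

φ(3054) = 1016


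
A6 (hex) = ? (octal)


A6 (base 16) = 166 (decimal)
166 (decimal) = 246 (base 8)


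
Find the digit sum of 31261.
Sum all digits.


3 + 1 + 2 + 6 + 1 = 13


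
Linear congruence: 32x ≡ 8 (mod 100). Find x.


GCD(32, 100) = 4 divides 8
Divide: 8x ≡ 2 (mod 25)
x ≡ 19 (mod 25)


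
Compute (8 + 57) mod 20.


8 + 57 = 65
65 mod 20 = 5


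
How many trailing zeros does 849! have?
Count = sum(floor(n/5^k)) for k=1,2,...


floor(849/5) = 169
floor(849/25) = 33
floor(849/125) = 6
floor(849/625) = 1
Total = 209

209 trailing zeros


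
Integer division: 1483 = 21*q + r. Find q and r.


1483 = 21 * 70 + 13
Check: 1470 + 13 = 1483

q = 70, r = 13


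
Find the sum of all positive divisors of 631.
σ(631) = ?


Divisors of 631: 1, 631
Sum = 1 + 631 = 632

σ(631) = 632


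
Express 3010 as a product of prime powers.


3010 / 2 = 1505
1505 / 5 = 301
301 / 7 = 43
43 / 43 = 1
3010 = 2 × 5 × 7 × 43


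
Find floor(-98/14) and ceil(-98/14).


-98/14 = -7.0000
floor = -7
ceil = -7

floor = -7, ceil = -7


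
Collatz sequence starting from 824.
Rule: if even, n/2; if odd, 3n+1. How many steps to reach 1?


824 → 412 → 206 → 103 → 310 → 155 → 466 → 233 → 700 → 350 → 175 → 526 → 263 → 790 → 395 → 1186 → 593 → 1780 → 890 → 445 → 1336 → 668 → 334 → 167 → 502 → 251 → 754 → 377 → 1132 → 566 → 283 → 850 → 425 → 1276 → 638 → 319 → 958 → 479 → 1438 → 719 → 2158 → 1079 → 3238 → 1619 → 4858 → 2429 → 7288 → 3644 → 1822 → 911 → 2734 → 1367 → 4102 → 2051 → 6154 → 3077 → 9232 → 4616 → 2308 → 1154 → 577 → 1732 → 866 → 433 → 1300 → 650 → 325 → 976 → 488 → 244 → 122 → 61 → 184 → 92 → 46 → 23 → 70 → 35 → 106 → 53 → 160 → 80 → 40 → 20 → 10 → 5 → 16 → 8 → 4 → 2 → 1
Total steps = 90

90 steps


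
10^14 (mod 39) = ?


10^1 mod 39 = 10
10^2 mod 39 = 22
10^3 mod 39 = 25
10^4 mod 39 = 16
10^5 mod 39 = 4
10^6 mod 39 = 1
10^7 mod 39 = 10
10^8 mod 39 = 22
10^9 mod 39 = 25
10^10 mod 39 = 16
10^11 mod 39 = 4
10^12 mod 39 = 1
10^13 mod 39 = 10
10^14 mod 39 = 22


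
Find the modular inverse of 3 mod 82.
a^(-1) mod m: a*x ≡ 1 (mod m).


Use the extended Euclidean algorithm on (82, 3); each row r = 82*s + 3*t:
r=82, s=1, t=0
r=3, s=0, t=1
q=27: r=1, s=1, t=-27   [82*(1) + 3*(-27) = 1]
q=3: r=0, s=-3, t=82   [82*(-3) + 3*(82) = 0]
GCD = 1 with t = -27, so 3*(-27) ≡ 1 (mod 82)
Inverse = -27 mod 82 = 55
Check: 3 * 55 = 165 ≡ 1 (mod 82)

3^(-1) ≡ 55 (mod 82)


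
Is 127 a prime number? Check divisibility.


Check divisors up to sqrt(127) = 11.2694
No divisors found.
127 is prime.

Yes, 127 is prime


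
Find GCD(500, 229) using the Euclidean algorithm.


500 = 2 * 229 + 42
229 = 5 * 42 + 19
42 = 2 * 19 + 4
19 = 4 * 4 + 3
4 = 1 * 3 + 1
3 = 3 * 1 + 0
GCD = 1


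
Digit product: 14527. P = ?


1 × 4 × 5 × 2 × 7 = 280


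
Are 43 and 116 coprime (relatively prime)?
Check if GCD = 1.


Euclidean algorithm:
116 = 2 * 43 + 30
43 = 1 * 30 + 13
30 = 2 * 13 + 4
13 = 3 * 4 + 1
4 = 4 * 1 + 0
GCD(43, 116) = 1

Yes, coprime (GCD = 1)


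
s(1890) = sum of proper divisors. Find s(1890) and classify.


Proper divisors: 1, 2, 3, 5, 6, 7, 9, 10, 14, 15, 18, 21, 27, 30, 35, 42, 45, 54, 63, 70, 90, 105, 126, 135, 189, 210, 270, 315, 378, 630, 945
Sum = 1 + 2 + 3 + 5 + 6 + 7 + 9 + 10 + 14 + 15 + 18 + 21 + 27 + 30 + 35 + 42 + 45 + 54 + 63 + 70 + 90 + 105 + 126 + 135 + 189 + 210 + 270 + 315 + 378 + 630 + 945 = 3870
3870 > 1890 → abundant

s(1890) = 3870 (abundant)


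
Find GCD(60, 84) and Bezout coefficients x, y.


Tabular extended Euclidean (each row: r = 60*s + 84*t):
r=60, s=1, t=0
r=84, s=0, t=1
q=0: r=60, s=1, t=0   [60*(1) + 84*(0) = 60]
q=1: r=24, s=-1, t=1   [60*(-1) + 84*(1) = 24]
q=2: r=12, s=3, t=-2   [60*(3) + 84*(-2) = 12]
q=2: r=0, s=-7, t=5   [60*(-7) + 84*(5) = 0]
GCD = 12; from the row with r=12: x=3, y=-2
Check: 60*(3) + 84*(-2) = 180 - 168 = 12

GCD = 12, x = 3, y = -2


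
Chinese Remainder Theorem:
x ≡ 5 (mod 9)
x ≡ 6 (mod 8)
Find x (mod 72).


M = 9*8 = 72
M1 = M/9 = 8, M2 = M/8 = 9
M1^(-1) mod 9 = 8, M2^(-1) mod 8 = 1
x = 5*8*8 + 6*9*1 = 374
374 mod 72 = 14
Check: 14 mod 9 = 5 ✓, 14 mod 8 = 6 ✓

x ≡ 14 (mod 72)


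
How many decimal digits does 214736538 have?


214736538 has 9 digits in base 10
floor(log10(214736538)) + 1 = floor(8.3319) + 1 = 9

9 digits (base 10)


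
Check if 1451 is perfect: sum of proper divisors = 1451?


Proper divisors of 1451: 1
Sum = 1 = 1

No, 1451 is not perfect (1 ≠ 1451)


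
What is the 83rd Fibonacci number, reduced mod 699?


F(k) mod 699 for k=1..83:
1, 1, 2, 3, 5, 8, 13, 21, 34, 55, 89, 144, 233, 377, 610, 288, 199, 487, 686, 474, 461, 236, 697, 234, 232, 466, 698, 465, 464, 230, 694, 225, 220, 445, 665, 411, 377, 89, 466, 555, 322, 178, 500, 678, 479, 458, 238, 696, 235, 232, 467, 0, 467, 467, 235, 3, 238, 241, 479, 21, 500, 521, 322, 144, 466, 610, 377, 288, 665, 254, 220, 474, 694, 469, 464, 234, 698, 233, 232, 465, 697, 463, 461
F(83) mod 699 = 461


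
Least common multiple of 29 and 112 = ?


GCD(29, 112) = 1
LCM = 29*112/1 = 3248/1 = 3248

LCM = 3248


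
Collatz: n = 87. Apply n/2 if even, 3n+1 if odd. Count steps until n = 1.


87 → 262 → 131 → 394 → 197 → 592 → 296 → 148 → 74 → 37 → 112 → 56 → 28 → 14 → 7 → 22 → 11 → 34 → 17 → 52 → 26 → 13 → 40 → 20 → 10 → 5 → 16 → 8 → 4 → 2 → 1
Total steps = 30

30 steps


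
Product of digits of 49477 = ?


4 × 9 × 4 × 7 × 7 = 7056


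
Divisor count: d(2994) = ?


2994 = 2^1 × 3^1 × 499^1
d(2994) = (1+1) × (1+1) × (1+1) = 8

8 divisors


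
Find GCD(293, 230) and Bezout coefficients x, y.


Tabular extended Euclidean (each row: r = 293*s + 230*t):
r=293, s=1, t=0
r=230, s=0, t=1
q=1: r=63, s=1, t=-1   [293*(1) + 230*(-1) = 63]
q=3: r=41, s=-3, t=4   [293*(-3) + 230*(4) = 41]
q=1: r=22, s=4, t=-5   [293*(4) + 230*(-5) = 22]
q=1: r=19, s=-7, t=9   [293*(-7) + 230*(9) = 19]
q=1: r=3, s=11, t=-14   [293*(11) + 230*(-14) = 3]
q=6: r=1, s=-73, t=93   [293*(-73) + 230*(93) = 1]
q=3: r=0, s=230, t=-293   [293*(230) + 230*(-293) = 0]
GCD = 1; from the row with r=1: x=-73, y=93
Check: 293*(-73) + 230*(93) = -21389 + 21390 = 1

GCD = 1, x = -73, y = 93


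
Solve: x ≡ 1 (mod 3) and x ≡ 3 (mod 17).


M = 3*17 = 51
M1 = M/3 = 17, M2 = M/17 = 3
M1^(-1) mod 3 = 2, M2^(-1) mod 17 = 6
x = 1*17*2 + 3*3*6 = 88
88 mod 51 = 37
Check: 37 mod 3 = 1 ✓, 37 mod 17 = 3 ✓

x ≡ 37 (mod 51)


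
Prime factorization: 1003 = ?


1003 / 17 = 59
59 / 59 = 1
1003 = 17 × 59


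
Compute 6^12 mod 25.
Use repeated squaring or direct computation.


6^1 mod 25 = 6
6^2 mod 25 = 11
6^3 mod 25 = 16
6^4 mod 25 = 21
6^5 mod 25 = 1
6^6 mod 25 = 6
6^7 mod 25 = 11
6^8 mod 25 = 16
6^9 mod 25 = 21
6^10 mod 25 = 1
6^11 mod 25 = 6
6^12 mod 25 = 11


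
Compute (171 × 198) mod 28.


171 × 198 = 33858
33858 mod 28 = 6


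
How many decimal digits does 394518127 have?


394518127 has 9 digits in base 10
floor(log10(394518127)) + 1 = floor(8.5961) + 1 = 9

9 digits (base 10)


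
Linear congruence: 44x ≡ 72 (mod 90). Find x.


GCD(44, 90) = 2 divides 72
Divide: 22x ≡ 36 (mod 45)
x ≡ 18 (mod 45)


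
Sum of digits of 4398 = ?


4 + 3 + 9 + 8 = 24


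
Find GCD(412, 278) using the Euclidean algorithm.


412 = 1 * 278 + 134
278 = 2 * 134 + 10
134 = 13 * 10 + 4
10 = 2 * 4 + 2
4 = 2 * 2 + 0
GCD = 2


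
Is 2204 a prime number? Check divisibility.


2204 / 2 = 1102 (exact division)
2204 is NOT prime.

No, 2204 is not prime


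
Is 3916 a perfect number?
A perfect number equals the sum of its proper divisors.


Proper divisors of 3916: 1, 2, 4, 11, 22, 44, 89, 178, 356, 979, 1958
Sum = 1 + 2 + 4 + 11 + 22 + 44 + 89 + 178 + 356 + 979 + 1958 = 3644

No, 3916 is not perfect (3644 ≠ 3916)


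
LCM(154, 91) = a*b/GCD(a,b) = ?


GCD(154, 91) = 7
LCM = 154*91/7 = 14014/7 = 2002

LCM = 2002


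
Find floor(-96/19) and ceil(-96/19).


-96/19 = -5.0526
floor = -6
ceil = -5

floor = -6, ceil = -5


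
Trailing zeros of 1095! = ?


floor(1095/5) = 219
floor(1095/25) = 43
floor(1095/125) = 8
floor(1095/625) = 1
Total = 271

271 trailing zeros


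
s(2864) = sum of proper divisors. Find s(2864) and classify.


Proper divisors: 1, 2, 4, 8, 16, 179, 358, 716, 1432
Sum = 1 + 2 + 4 + 8 + 16 + 179 + 358 + 716 + 1432 = 2716
2716 < 2864 → deficient

s(2864) = 2716 (deficient)


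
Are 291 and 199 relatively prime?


Euclidean algorithm:
291 = 1 * 199 + 92
199 = 2 * 92 + 15
92 = 6 * 15 + 2
15 = 7 * 2 + 1
2 = 2 * 1 + 0
GCD(291, 199) = 1

Yes, coprime (GCD = 1)


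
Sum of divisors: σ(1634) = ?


Divisors of 1634: 1, 2, 19, 38, 43, 86, 817, 1634
Sum = 1 + 2 + 19 + 38 + 43 + 86 + 817 + 1634 = 2640

σ(1634) = 2640


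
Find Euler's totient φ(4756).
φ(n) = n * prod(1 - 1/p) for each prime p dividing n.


4756 = 2^2 × 29 × 41
Prime factors: 2, 29, 41
φ(4756) = 4756 × (1-1/2) × (1-1/29) × (1-1/41)
= 4756 × 1/2 × 28/29 × 40/41 = 2240

φ(4756) = 2240


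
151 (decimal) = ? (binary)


151 (base 10) = 151 (decimal)
151 (decimal) = 10010111 (base 2)


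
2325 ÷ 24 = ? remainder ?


2325 = 24 * 96 + 21
Check: 2304 + 21 = 2325

q = 96, r = 21


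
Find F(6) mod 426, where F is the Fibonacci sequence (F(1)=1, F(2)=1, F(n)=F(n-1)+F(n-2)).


F(k) mod 426 for k=1..6:
1, 1, 2, 3, 5, 8
F(6) mod 426 = 8


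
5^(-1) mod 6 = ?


Use the extended Euclidean algorithm on (6, 5); each row r = 6*s + 5*t:
r=6, s=1, t=0
r=5, s=0, t=1
q=1: r=1, s=1, t=-1   [6*(1) + 5*(-1) = 1]
q=5: r=0, s=-5, t=6   [6*(-5) + 5*(6) = 0]
GCD = 1 with t = -1, so 5*(-1) ≡ 1 (mod 6)
Inverse = -1 mod 6 = 5
Check: 5 * 5 = 25 ≡ 1 (mod 6)

5^(-1) ≡ 5 (mod 6)


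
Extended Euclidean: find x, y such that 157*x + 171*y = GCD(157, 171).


Tabular extended Euclidean (each row: r = 157*s + 171*t):
r=157, s=1, t=0
r=171, s=0, t=1
q=0: r=157, s=1, t=0   [157*(1) + 171*(0) = 157]
q=1: r=14, s=-1, t=1   [157*(-1) + 171*(1) = 14]
q=11: r=3, s=12, t=-11   [157*(12) + 171*(-11) = 3]
q=4: r=2, s=-49, t=45   [157*(-49) + 171*(45) = 2]
q=1: r=1, s=61, t=-56   [157*(61) + 171*(-56) = 1]
q=2: r=0, s=-171, t=157   [157*(-171) + 171*(157) = 0]
GCD = 1; from the row with r=1: x=61, y=-56
Check: 157*(61) + 171*(-56) = 9577 - 9576 = 1

GCD = 1, x = 61, y = -56


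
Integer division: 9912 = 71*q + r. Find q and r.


9912 = 71 * 139 + 43
Check: 9869 + 43 = 9912

q = 139, r = 43


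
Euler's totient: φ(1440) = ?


1440 = 2^5 × 3^2 × 5
Prime factors: 2, 3, 5
φ(1440) = 1440 × (1-1/2) × (1-1/3) × (1-1/5)
= 1440 × 1/2 × 2/3 × 4/5 = 384

φ(1440) = 384


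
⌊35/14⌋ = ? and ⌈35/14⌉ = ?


35/14 = 2.5000
floor = 2
ceil = 3

floor = 2, ceil = 3


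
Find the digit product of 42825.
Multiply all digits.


4 × 2 × 8 × 2 × 5 = 640


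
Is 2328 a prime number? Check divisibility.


2328 / 2 = 1164 (exact division)
2328 is NOT prime.

No, 2328 is not prime


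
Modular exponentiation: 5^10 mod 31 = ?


5^1 mod 31 = 5
5^2 mod 31 = 25
5^3 mod 31 = 1
5^4 mod 31 = 5
5^5 mod 31 = 25
5^6 mod 31 = 1
5^7 mod 31 = 5
5^8 mod 31 = 25
5^9 mod 31 = 1
5^10 mod 31 = 5
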